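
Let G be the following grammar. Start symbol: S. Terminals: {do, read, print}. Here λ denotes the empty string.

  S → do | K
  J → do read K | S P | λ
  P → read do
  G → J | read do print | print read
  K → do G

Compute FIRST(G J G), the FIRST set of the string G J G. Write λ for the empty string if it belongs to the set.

{λ, do, print, read}

FIRST(P) = {read}
FIRST(K) = {do}
FIRST(S) = {do}  (via K)
FIRST(J) = {λ, do}  (via S P)
FIRST(G) = {λ, do, print, read}  (via J)
FIRST(G J G): take FIRST of each symbol in turn, carrying on past any symbol whose FIRST contains λ; result {λ, do, print, read}.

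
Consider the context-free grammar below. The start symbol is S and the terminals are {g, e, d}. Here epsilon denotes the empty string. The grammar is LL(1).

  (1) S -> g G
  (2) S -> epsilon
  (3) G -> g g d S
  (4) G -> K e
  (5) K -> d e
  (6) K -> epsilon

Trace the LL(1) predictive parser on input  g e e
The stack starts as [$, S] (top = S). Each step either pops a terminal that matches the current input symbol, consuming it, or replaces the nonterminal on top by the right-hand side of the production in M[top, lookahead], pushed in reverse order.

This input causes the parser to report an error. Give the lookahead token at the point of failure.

     Stack  Input    Action
  1  $ S    g e e $  expand S -> g G
  2  $ G g  g e e $  match g
  3  $ G    e e $    expand G -> K e
  4  $ e K  e e $    expand K -> epsilon
  5  $ e    e e $    match e
  6  $      e $      error: stack empty but input remains

e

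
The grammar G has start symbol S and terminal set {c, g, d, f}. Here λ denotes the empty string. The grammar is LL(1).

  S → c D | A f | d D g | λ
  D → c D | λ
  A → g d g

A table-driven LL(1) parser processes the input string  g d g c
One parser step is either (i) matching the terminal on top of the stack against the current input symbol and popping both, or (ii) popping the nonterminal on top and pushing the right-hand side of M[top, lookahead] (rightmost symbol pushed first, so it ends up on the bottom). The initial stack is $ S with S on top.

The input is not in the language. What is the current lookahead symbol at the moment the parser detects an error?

c

     Stack      Input      Action
  1  $ S        g d g c $  expand S → A f
  2  $ f A      g d g c $  expand A → g d g
  3  $ f g d g  g d g c $  match g
  4  $ f g d    d g c $    match d
  5  $ f g      g c $      match g
  6  $ f        c $        error: top is terminal f but lookahead is c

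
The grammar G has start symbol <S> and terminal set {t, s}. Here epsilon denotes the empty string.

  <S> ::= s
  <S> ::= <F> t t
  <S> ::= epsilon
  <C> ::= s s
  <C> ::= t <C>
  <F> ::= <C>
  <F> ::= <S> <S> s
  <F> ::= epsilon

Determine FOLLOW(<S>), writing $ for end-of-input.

{$, s, t}

FIRST(<C>) = {s, t}
FIRST(<S>) = {epsilon, s, t}  (via <F> t t)
FIRST(<F>) = {epsilon, s, t}  (via <C>, <S> <S> s)
FOLLOW(<S>) includes $ since <S> is the start symbol.
FOLLOW(<S>): in <F>::=<S> <S> s (occurrence 1), <S> is followed by <S> s with FIRST {s, t}; in <F>::=<S> <S> s (occurrence 2), <S> is followed by s with FIRST {s}. Thus FOLLOW(<S>) = {$, s, t}.
FOLLOW(<F>): in <S>::=<F> t t, <F> is followed by t t with FIRST {t}. Thus FOLLOW(<F>) = {t}.
FOLLOW(<C>): in <C>::=t <C>, the suffix after <C> is empty (adds nothing new); in <F>::=<C>, the suffix after <C> is empty, so FOLLOW(<C>) ⊇ FOLLOW(<F>) = {t}. Thus FOLLOW(<C>) = {t}.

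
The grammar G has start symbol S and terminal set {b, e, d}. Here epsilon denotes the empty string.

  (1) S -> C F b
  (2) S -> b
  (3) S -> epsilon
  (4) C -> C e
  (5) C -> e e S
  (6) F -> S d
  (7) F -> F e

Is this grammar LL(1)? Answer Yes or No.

FIRST(S) = {epsilon, b, e}
FIRST(C) = {e}
FIRST(F) = {b, d, e}
FOLLOW(S) = {$, b, d, e}
FOLLOW(C) = {b, d, e}
FOLLOW(F) = {b, e}
Cell M[C, e] receives both C -> C e and C -> e e S — the grammar is not LL(1).

No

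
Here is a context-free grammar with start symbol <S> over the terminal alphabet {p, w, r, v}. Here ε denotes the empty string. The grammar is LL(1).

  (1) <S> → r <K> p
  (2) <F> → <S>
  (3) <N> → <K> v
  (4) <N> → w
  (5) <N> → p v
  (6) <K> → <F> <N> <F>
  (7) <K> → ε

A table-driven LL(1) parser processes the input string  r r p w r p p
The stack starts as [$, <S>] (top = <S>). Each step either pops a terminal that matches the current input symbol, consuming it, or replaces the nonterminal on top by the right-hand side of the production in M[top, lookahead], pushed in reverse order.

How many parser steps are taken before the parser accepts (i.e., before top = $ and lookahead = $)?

      Stack                Input            Action
   1  $ <S>                r r p w r p p $  expand <S> → r <K> p
   2  $ p <K> r            r r p w r p p $  match r
   3  $ p <K>              r p w r p p $    expand <K> → <F> <N> <F>
   4  $ p <F> <N> <F>      r p w r p p $    expand <F> → <S>
   5  $ p <F> <N> <S>      r p w r p p $    expand <S> → r <K> p
   6  $ p <F> <N> p <K> r  r p w r p p $    match r
   7  $ p <F> <N> p <K>    p w r p p $      expand <K> → ε
   8  $ p <F> <N> p        p w r p p $      match p
   9  $ p <F> <N>          w r p p $        expand <N> → w
  10  $ p <F> w            w r p p $        match w
  11  $ p <F>              r p p $          expand <F> → <S>
  12  $ p <S>              r p p $          expand <S> → r <K> p
  13  $ p p <K> r          r p p $          match r
  14  $ p p <K>            p p $            expand <K> → ε
  15  $ p p                p p $            match p
  16  $ p                  p $              match p
Accept reached after 16 steps.

16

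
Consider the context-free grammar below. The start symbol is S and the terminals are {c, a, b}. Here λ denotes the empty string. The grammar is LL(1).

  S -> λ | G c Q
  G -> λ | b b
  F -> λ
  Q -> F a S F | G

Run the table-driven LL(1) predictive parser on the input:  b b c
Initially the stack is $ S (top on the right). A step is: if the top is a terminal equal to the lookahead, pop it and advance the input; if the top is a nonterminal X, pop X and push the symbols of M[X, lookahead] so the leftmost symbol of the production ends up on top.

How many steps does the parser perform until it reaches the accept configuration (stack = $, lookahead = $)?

7

     Stack      Input    Action
  1  $ S        b b c $  expand S -> G c Q
  2  $ Q c G    b b c $  expand G -> b b
  3  $ Q c b b  b b c $  match b
  4  $ Q c b    b c $    match b
  5  $ Q c      c $      match c
  6  $ Q        $        expand Q -> G
  7  $ G        $        expand G -> λ
Accept reached after 7 steps.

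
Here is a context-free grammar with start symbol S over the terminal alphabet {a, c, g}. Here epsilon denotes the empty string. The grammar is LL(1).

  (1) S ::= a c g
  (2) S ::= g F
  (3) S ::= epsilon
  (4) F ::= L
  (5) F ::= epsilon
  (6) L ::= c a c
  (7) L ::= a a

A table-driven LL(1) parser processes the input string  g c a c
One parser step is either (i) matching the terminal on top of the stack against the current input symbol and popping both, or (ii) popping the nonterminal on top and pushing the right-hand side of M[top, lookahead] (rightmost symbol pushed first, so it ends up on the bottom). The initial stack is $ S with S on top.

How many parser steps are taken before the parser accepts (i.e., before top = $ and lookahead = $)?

     Stack    Input      Action
  1  $ S      g c a c $  expand S ::= g F
  2  $ F g    g c a c $  match g
  3  $ F      c a c $    expand F ::= L
  4  $ L      c a c $    expand L ::= c a c
  5  $ c a c  c a c $    match c
  6  $ c a    a c $      match a
  7  $ c      c $        match c
Accept reached after 7 steps.

7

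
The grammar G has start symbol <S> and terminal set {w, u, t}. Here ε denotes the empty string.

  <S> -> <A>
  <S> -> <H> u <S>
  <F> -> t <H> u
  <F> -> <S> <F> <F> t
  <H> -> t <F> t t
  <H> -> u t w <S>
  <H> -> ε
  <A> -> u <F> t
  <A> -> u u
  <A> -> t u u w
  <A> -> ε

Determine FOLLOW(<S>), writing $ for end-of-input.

FIRST(<H>) = {ε, t, u}
FIRST(<A>) = {ε, t, u}
FIRST(<S>) = {ε, t, u}  (via <A>, <H> u <S>)
FIRST(<F>) = {t, u}  (via <S> <F> <F> t)
FOLLOW(<S>) includes $ since <S> is the start symbol.
FOLLOW(<F>): in <F>-><S> <F> <F> t (occurrence 1), <F> is followed by <F> t with FIRST {t, u}; in <F>-><S> <F> <F> t (occurrence 2), <F> is followed by t with FIRST {t}; in <H>->t <F> t t, <F> is followed by t t with FIRST {t}; in <A>->u <F> t, <F> is followed by t with FIRST {t}. Thus FOLLOW(<F>) = {t, u}.
FOLLOW(<H>): in <S>-><H> u <S>, <H> is followed by u <S> with FIRST {u}; in <F>->t <H> u, <H> is followed by u with FIRST {u}. Thus FOLLOW(<H>) = {u}.
FOLLOW(<S>): in <S>-><H> u <S>, the suffix after <S> is empty (adds nothing new); in <F>-><S> <F> <F> t, <S> is followed by <F> <F> t with FIRST {t, u}; in <H>->u t w <S>, the suffix after <S> is empty, so FOLLOW(<S>) ⊇ FOLLOW(<H>) = {u}. Thus FOLLOW(<S>) = {$, t, u}.
FOLLOW(<A>): in <S>-><A>, the suffix after <A> is empty, so FOLLOW(<A>) ⊇ FOLLOW(<S>) = {$, t, u}. Thus FOLLOW(<A>) = {$, t, u}.

{$, t, u}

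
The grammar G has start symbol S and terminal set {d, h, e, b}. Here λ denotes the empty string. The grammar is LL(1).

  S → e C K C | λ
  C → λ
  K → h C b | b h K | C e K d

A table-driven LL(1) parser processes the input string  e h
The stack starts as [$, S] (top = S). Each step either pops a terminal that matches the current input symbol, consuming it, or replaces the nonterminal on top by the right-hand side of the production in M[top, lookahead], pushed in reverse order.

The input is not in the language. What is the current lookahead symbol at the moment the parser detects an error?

$

     Stack      Input  Action
  1  $ S        e h $  expand S → e C K C
  2  $ C K C e  e h $  match e
  3  $ C K C    h $    expand C → λ
  4  $ C K      h $    expand K → h C b
  5  $ C b C h  h $    match h
  6  $ C b C    $      expand C → λ
  7  $ C b      $      error: top is terminal b but lookahead is $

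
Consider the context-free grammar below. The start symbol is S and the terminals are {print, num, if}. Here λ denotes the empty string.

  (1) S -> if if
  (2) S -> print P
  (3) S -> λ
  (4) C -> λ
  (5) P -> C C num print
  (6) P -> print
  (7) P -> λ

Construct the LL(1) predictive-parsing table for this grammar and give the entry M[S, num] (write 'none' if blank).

none

FIRST(S) = {λ, if, print}
FIRST(C) = {λ}
FIRST(P) = {λ, num, print}  (via C C num print)
FOLLOW(S) includes $ since S is the start symbol.
FOLLOW(S): S appears on no right-hand side. Thus FOLLOW(S) = {$}.
For S -> if if: FIRST(if if) = {if}, so it goes in M[S, t] for t ∈ {if}.
For S -> print P: FIRST(print P) = {print}, so it goes in M[S, t] for t ∈ {print}.
For S -> λ: FIRST(λ) = {λ}, so it goes in M[S, t] for t ∈ {}; since λ ∈ FIRST, also for every t ∈ FOLLOW(S) = {$}.
None of these place a production in M[S, num].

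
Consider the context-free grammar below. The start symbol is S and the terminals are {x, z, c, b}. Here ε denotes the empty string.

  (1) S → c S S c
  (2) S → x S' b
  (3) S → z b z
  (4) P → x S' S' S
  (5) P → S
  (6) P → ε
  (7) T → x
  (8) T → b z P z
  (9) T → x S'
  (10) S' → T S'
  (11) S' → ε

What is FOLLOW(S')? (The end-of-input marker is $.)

{b, c, x, z}

FIRST(S) = {c, x, z}
FIRST(T) = {b, x}
FIRST(P) = {ε, c, x, z}  (via S)
FIRST(S') = {ε, b, x}  (via T S')
FOLLOW(S) includes $ since S is the start symbol.
FOLLOW(P): in T→b z P z, P is followed by z with FIRST {z}. Thus FOLLOW(P) = {z}.
FOLLOW(S): in S→c S S c (occurrence 1), S is followed by S c with FIRST {c, x, z}; in S→c S S c (occurrence 2), S is followed by c with FIRST {c}; in P→x S' S' S, the suffix after S is empty, so FOLLOW(S) ⊇ FOLLOW(P) = {z}; in P→S, the suffix after S is empty, so FOLLOW(S) ⊇ FOLLOW(P) = {z}. Thus FOLLOW(S) = {$, c, x, z}.
FOLLOW(T): in S'→T S', T is followed by S' with FIRST {ε, b, x}; in S'→T S', the suffix after T is nullable, so FOLLOW(T) ⊇ FOLLOW(S') = {b, c, x, z}. Thus FOLLOW(T) = {b, c, x, z}.
FOLLOW(S'): in S→x S' b, S' is followed by b with FIRST {b}; in P→x S' S' S (occurrence 1), S' is followed by S' S with FIRST {b, c, x, z}; in P→x S' S' S (occurrence 2), S' is followed by S with FIRST {c, x, z}; in T→x S', the suffix after S' is empty, so FOLLOW(S') ⊇ FOLLOW(T) = {b, c, x, z}; in S'→T S', the suffix after S' is empty (adds nothing new). Thus FOLLOW(S') = {b, c, x, z}.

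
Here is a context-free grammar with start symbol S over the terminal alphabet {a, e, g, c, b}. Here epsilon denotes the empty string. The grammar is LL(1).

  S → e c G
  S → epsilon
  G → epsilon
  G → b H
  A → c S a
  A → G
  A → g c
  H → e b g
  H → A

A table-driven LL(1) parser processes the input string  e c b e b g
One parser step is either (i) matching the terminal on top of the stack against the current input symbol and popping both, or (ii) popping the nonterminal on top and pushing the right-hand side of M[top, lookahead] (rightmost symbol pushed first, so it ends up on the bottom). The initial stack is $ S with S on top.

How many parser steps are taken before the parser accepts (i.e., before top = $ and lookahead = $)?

step 1: stack=$ S  input=e c b e b g $  — expand S → e c G
step 2: stack=$ G c e  input=e c b e b g $  — match e
step 3: stack=$ G c  input=c b e b g $  — match c
step 4: stack=$ G  input=b e b g $  — expand G → b H
step 5: stack=$ H b  input=b e b g $  — match b
step 6: stack=$ H  input=e b g $  — expand H → e b g
step 7: stack=$ g b e  input=e b g $  — match e
step 8: stack=$ g b  input=b g $  — match b
step 9: stack=$ g  input=g $  — match g
Accept reached after 9 steps.

9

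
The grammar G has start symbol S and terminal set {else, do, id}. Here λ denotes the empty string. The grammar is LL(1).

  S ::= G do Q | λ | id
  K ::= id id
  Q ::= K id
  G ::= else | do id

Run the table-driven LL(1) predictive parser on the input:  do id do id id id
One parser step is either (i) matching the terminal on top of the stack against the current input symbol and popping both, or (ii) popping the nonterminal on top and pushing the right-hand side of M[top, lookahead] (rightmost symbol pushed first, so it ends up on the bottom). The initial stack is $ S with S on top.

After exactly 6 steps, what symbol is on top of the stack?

     Stack         Input                Action
  1  $ S           do id do id id id $  expand S ::= G do Q
  2  $ Q do G      do id do id id id $  expand G ::= do id
  3  $ Q do id do  do id do id id id $  match do
  4  $ Q do id     id do id id id $     match id
  5  $ Q do        do id id id $        match do
  6  $ Q           id id id $           expand Q ::= K id
Stack after step 6: $ id K (top = K).

K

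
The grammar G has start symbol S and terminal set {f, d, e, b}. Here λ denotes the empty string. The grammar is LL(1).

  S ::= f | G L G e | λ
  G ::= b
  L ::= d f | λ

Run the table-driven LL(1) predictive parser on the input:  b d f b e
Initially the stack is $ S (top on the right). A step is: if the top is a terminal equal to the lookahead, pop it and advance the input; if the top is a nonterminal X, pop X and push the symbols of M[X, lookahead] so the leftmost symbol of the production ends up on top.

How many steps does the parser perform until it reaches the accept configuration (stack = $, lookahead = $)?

     Stack      Input        Action
  1  $ S        b d f b e $  expand S ::= G L G e
  2  $ e G L G  b d f b e $  expand G ::= b
  3  $ e G L b  b d f b e $  match b
  4  $ e G L    d f b e $    expand L ::= d f
  5  $ e G f d  d f b e $    match d
  6  $ e G f    f b e $      match f
  7  $ e G      b e $        expand G ::= b
  8  $ e b      b e $        match b
  9  $ e        e $          match e
Accept reached after 9 steps.

9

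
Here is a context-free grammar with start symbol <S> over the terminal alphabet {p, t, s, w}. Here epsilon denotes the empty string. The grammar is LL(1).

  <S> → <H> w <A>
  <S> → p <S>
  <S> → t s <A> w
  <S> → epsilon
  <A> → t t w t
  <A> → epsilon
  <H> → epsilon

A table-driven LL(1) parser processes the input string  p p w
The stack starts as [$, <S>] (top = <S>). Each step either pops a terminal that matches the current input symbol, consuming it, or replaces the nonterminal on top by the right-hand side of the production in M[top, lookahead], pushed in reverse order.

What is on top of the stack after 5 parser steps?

     Stack    Input    Action
  1  $ <S>    p p w $  expand <S> → p <S>
  2  $ <S> p  p p w $  match p
  3  $ <S>    p w $    expand <S> → p <S>
  4  $ <S> p  p w $    match p
  5  $ <S>    w $      expand <S> → <H> w <A>
Stack after step 5: $ <A> w <H> (top = <H>).

<H>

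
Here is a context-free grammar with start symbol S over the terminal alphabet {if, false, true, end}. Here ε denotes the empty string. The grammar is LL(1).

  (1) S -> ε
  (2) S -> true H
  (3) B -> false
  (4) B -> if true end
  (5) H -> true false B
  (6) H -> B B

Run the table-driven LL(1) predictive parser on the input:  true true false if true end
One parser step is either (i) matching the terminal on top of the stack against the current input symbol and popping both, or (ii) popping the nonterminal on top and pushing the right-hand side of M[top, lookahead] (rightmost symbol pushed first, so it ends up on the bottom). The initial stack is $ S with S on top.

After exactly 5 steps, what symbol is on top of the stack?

step 1: stack=$ S  input=true true false if true end $  — expand S -> true H
step 2: stack=$ H true  input=true true false if true end $  — match true
step 3: stack=$ H  input=true false if true end $  — expand H -> true false B
step 4: stack=$ B false true  input=true false if true end $  — match true
step 5: stack=$ B false  input=false if true end $  — match false
Stack after step 5: $ B (top = B).

B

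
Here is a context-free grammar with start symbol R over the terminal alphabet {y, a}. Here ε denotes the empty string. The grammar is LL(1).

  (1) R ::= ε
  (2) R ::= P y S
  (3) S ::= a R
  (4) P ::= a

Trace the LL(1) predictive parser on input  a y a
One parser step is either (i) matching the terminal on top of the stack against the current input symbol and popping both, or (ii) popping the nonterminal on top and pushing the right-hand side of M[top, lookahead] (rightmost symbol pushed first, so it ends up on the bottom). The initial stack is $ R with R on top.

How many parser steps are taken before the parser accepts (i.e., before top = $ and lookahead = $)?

     Stack    Input    Action
  1  $ R      a y a $  expand R ::= P y S
  2  $ S y P  a y a $  expand P ::= a
  3  $ S y a  a y a $  match a
  4  $ S y    y a $    match y
  5  $ S      a $      expand S ::= a R
  6  $ R a    a $      match a
  7  $ R      $        expand R ::= ε
Accept reached after 7 steps.

7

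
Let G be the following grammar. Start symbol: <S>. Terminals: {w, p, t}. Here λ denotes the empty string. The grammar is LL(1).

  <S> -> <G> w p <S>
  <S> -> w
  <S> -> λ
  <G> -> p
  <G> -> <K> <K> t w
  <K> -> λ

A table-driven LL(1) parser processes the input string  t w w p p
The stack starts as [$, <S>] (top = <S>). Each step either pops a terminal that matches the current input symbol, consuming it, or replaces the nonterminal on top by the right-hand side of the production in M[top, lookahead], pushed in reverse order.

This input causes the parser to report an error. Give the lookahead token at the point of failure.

$

      Stack                  Input        Action
   1  $ <S>                  t w w p p $  expand <S> -> <G> w p <S>
   2  $ <S> p w <G>          t w w p p $  expand <G> -> <K> <K> t w
   3  $ <S> p w w t <K> <K>  t w w p p $  expand <K> -> λ
   4  $ <S> p w w t <K>      t w w p p $  expand <K> -> λ
   5  $ <S> p w w t          t w w p p $  match t
   6  $ <S> p w w            w w p p $    match w
   7  $ <S> p w              w p p $      match w
   8  $ <S> p                p p $        match p
   9  $ <S>                  p $          expand <S> -> <G> w p <S>
  10  $ <S> p w <G>          p $          expand <G> -> p
  11  $ <S> p w p            p $          match p
  12  $ <S> p w              $            error: top is terminal w but lookahead is $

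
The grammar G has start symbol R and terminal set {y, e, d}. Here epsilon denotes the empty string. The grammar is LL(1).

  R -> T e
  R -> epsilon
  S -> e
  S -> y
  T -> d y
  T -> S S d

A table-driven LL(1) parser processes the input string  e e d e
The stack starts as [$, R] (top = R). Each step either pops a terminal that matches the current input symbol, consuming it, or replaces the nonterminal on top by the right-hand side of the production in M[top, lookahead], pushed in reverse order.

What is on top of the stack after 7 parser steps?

e

     Stack      Input      Action
  1  $ R        e e d e $  expand R -> T e
  2  $ e T      e e d e $  expand T -> S S d
  3  $ e d S S  e e d e $  expand S -> e
  4  $ e d S e  e e d e $  match e
  5  $ e d S    e d e $    expand S -> e
  6  $ e d e    e d e $    match e
  7  $ e d      d e $      match d
Stack after step 7: $ e (top = e).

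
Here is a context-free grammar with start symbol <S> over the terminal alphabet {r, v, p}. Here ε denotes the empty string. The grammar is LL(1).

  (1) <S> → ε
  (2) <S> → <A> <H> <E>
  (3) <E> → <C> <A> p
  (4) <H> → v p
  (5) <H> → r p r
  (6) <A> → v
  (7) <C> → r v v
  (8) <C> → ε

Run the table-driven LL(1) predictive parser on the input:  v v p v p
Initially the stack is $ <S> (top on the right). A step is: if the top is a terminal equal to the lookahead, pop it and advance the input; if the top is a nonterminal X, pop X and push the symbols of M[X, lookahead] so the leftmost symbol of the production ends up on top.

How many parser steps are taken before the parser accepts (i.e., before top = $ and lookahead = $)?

step 1: stack=$ <S>  input=v v p v p $  — expand <S> → <A> <H> <E>
step 2: stack=$ <E> <H> <A>  input=v v p v p $  — expand <A> → v
step 3: stack=$ <E> <H> v  input=v v p v p $  — match v
step 4: stack=$ <E> <H>  input=v p v p $  — expand <H> → v p
step 5: stack=$ <E> p v  input=v p v p $  — match v
step 6: stack=$ <E> p  input=p v p $  — match p
step 7: stack=$ <E>  input=v p $  — expand <E> → <C> <A> p
step 8: stack=$ p <A> <C>  input=v p $  — expand <C> → ε
step 9: stack=$ p <A>  input=v p $  — expand <A> → v
step 10: stack=$ p v  input=v p $  — match v
step 11: stack=$ p  input=p $  — match p
Accept reached after 11 steps.

11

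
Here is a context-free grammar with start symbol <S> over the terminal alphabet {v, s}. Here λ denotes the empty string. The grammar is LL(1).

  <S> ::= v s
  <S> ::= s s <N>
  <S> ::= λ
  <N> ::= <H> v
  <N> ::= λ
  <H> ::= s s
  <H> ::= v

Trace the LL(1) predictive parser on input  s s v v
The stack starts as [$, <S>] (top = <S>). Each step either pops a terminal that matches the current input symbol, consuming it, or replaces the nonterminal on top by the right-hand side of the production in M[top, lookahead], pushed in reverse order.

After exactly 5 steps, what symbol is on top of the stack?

step 1: stack=$ <S>  input=s s v v $  — expand <S> ::= s s <N>
step 2: stack=$ <N> s s  input=s s v v $  — match s
step 3: stack=$ <N> s  input=s v v $  — match s
step 4: stack=$ <N>  input=v v $  — expand <N> ::= <H> v
step 5: stack=$ v <H>  input=v v $  — expand <H> ::= v
Stack after step 5: $ v v (top = v).

v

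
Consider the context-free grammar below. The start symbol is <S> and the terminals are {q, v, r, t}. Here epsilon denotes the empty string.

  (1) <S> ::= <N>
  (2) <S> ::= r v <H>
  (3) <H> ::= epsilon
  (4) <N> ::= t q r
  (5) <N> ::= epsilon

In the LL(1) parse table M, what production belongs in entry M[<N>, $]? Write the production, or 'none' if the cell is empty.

<N> ::= epsilon

FIRST(<H>): from <H>::=epsilon we get {epsilon}. So FIRST(<H>) = {epsilon}.
FIRST(<N>): from <N>::=t q r we get {t}; from <N>::=epsilon we get {epsilon}. So FIRST(<N>) = {epsilon, t}.
FIRST(<S>): from <S>::=<N> we get {epsilon, t}; from <S>::=r v <H> we get {r}. So FIRST(<S>) = {epsilon, r, t}.
FOLLOW(<S>) includes $ since <S> is the start symbol.
FOLLOW(<S>): <S> appears on no right-hand side. Thus FOLLOW(<S>) = {$}.
FOLLOW(<N>): in <S>::=<N>, the suffix after <N> is empty, so FOLLOW(<N>) ⊇ FOLLOW(<S>) = {$}. Thus FOLLOW(<N>) = {$}.
For <N> ::= t q r: FIRST(t q r) = {t}, so it goes in M[<N>, t] for t ∈ {t}.
For <N> ::= epsilon: FIRST(epsilon) = {epsilon}, so it goes in M[<N>, t] for t ∈ {}; since epsilon ∈ FIRST, also for every t ∈ FOLLOW(<N>) = {$}.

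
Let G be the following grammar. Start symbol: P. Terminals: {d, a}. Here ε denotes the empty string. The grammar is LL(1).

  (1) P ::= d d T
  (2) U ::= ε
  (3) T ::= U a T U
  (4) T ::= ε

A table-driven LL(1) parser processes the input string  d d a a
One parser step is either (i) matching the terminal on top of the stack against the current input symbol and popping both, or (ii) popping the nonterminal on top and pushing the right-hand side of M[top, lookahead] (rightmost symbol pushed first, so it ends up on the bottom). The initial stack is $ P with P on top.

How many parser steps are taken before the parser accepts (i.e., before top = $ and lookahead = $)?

12

step 1: stack=$ P  input=d d a a $  — expand P ::= d d T
step 2: stack=$ T d d  input=d d a a $  — match d
step 3: stack=$ T d  input=d a a $  — match d
step 4: stack=$ T  input=a a $  — expand T ::= U a T U
step 5: stack=$ U T a U  input=a a $  — expand U ::= ε
step 6: stack=$ U T a  input=a a $  — match a
step 7: stack=$ U T  input=a $  — expand T ::= U a T U
step 8: stack=$ U U T a U  input=a $  — expand U ::= ε
step 9: stack=$ U U T a  input=a $  — match a
step 10: stack=$ U U T  input=$  — expand T ::= ε
step 11: stack=$ U U  input=$  — expand U ::= ε
step 12: stack=$ U  input=$  — expand U ::= ε
Accept reached after 12 steps.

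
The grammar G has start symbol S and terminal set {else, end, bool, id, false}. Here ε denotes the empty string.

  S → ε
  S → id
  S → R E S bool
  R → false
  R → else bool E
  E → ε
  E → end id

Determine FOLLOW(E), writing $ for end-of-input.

{bool, else, end, false, id}

FIRST(R) = {else, false}
FIRST(E) = {ε, end}
FIRST(S) = {ε, else, false, id}  (via R E S bool)
FOLLOW(S) includes $ since S is the start symbol.
FOLLOW(S): in S→R E S bool, S is followed by bool with FIRST {bool}. Thus FOLLOW(S) = {$, bool}.
FOLLOW(R): in S→R E S bool, R is followed by E S bool with FIRST {bool, else, end, false, id}. Thus FOLLOW(R) = {bool, else, end, false, id}.
FOLLOW(E): in S→R E S bool, E is followed by S bool with FIRST {bool, else, false, id}; in R→else bool E, the suffix after E is empty, so FOLLOW(E) ⊇ FOLLOW(R) = {bool, else, end, false, id}. Thus FOLLOW(E) = {bool, else, end, false, id}.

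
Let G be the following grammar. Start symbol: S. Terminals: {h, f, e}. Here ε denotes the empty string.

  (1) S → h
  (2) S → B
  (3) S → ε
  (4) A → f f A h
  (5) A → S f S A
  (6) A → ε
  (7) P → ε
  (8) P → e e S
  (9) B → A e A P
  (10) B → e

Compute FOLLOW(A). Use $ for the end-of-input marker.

{$, e, f, h}

FIRST(P): from P→ε we get {ε}; from P→e e S we get {e}. So FIRST(P) = {ε, e}.
FIRST(S): from S→h we get {h}; from S→B we get {e, f, h}; from S→ε we get {ε}. So FIRST(S) = {ε, e, f, h}.
FIRST(A): from A→f f A h we get {f}; from A→S f S A we get {e, f, h}; from A→ε we get {ε}. So FIRST(A) = {ε, e, f, h}.
FIRST(B): from B→A e A P we get {e, f, h}; from B→e we get {e}. So FIRST(B) = {e, f, h}.
FOLLOW(S) includes $ since S is the start symbol.
FOLLOW(S): in A→S f S A (occurrence 1), S is followed by f S A with FIRST {f}; in A→S f S A (occurrence 2), S is followed by A with FIRST {ε, e, f, h}; in A→S f S A (occurrence 2), the suffix after S is nullable, so FOLLOW(S) ⊇ FOLLOW(A) = {$, e, f, h}; in P→e e S, the suffix after S is empty, so FOLLOW(S) ⊇ FOLLOW(P) = {$, e, f, h}. Thus FOLLOW(S) = {$, e, f, h}.
FOLLOW(B): in S→B, the suffix after B is empty, so FOLLOW(B) ⊇ FOLLOW(S) = {$, e, f, h}. Thus FOLLOW(B) = {$, e, f, h}.
FOLLOW(A): in A→f f A h, A is followed by h with FIRST {h}; in A→S f S A, the suffix after A is empty (adds nothing new); in B→A e A P (occurrence 1), A is followed by e A P with FIRST {e}; in B→A e A P (occurrence 2), A is followed by P with FIRST {ε, e}; in B→A e A P (occurrence 2), the suffix after A is nullable, so FOLLOW(A) ⊇ FOLLOW(B) = {$, e, f, h}. Thus FOLLOW(A) = {$, e, f, h}.
FOLLOW(P): in B→A e A P, the suffix after P is empty, so FOLLOW(P) ⊇ FOLLOW(B) = {$, e, f, h}. Thus FOLLOW(P) = {$, e, f, h}.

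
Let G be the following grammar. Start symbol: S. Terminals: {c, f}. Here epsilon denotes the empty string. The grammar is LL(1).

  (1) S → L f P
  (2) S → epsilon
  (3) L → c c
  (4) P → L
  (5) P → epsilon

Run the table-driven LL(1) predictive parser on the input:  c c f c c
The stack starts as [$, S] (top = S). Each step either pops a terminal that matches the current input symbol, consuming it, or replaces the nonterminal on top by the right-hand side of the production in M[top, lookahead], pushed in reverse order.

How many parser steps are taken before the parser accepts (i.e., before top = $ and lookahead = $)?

step 1: stack=$ S  input=c c f c c $  — expand S → L f P
step 2: stack=$ P f L  input=c c f c c $  — expand L → c c
step 3: stack=$ P f c c  input=c c f c c $  — match c
step 4: stack=$ P f c  input=c f c c $  — match c
step 5: stack=$ P f  input=f c c $  — match f
step 6: stack=$ P  input=c c $  — expand P → L
step 7: stack=$ L  input=c c $  — expand L → c c
step 8: stack=$ c c  input=c c $  — match c
step 9: stack=$ c  input=c $  — match c
Accept reached after 9 steps.

9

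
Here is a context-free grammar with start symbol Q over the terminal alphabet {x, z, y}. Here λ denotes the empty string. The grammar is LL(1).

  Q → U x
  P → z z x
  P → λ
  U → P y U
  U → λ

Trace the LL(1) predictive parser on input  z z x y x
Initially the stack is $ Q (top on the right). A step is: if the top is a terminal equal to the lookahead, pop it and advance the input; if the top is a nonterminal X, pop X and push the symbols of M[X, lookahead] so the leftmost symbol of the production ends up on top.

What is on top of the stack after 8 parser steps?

x

     Stack          Input        Action
  1  $ Q            z z x y x $  expand Q → U x
  2  $ x U          z z x y x $  expand U → P y U
  3  $ x U y P      z z x y x $  expand P → z z x
  4  $ x U y x z z  z z x y x $  match z
  5  $ x U y x z    z x y x $    match z
  6  $ x U y x      x y x $      match x
  7  $ x U y        y x $        match y
  8  $ x U          x $          expand U → λ
Stack after step 8: $ x (top = x).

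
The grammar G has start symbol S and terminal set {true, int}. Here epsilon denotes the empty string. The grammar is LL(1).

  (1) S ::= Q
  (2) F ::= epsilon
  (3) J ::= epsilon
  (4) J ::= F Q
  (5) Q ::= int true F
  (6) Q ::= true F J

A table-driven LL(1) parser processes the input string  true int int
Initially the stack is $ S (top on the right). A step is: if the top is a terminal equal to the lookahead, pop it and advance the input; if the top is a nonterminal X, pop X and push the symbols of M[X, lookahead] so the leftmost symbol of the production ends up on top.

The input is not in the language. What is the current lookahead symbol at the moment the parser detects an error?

int

     Stack         Input           Action
  1  $ S           true int int $  expand S ::= Q
  2  $ Q           true int int $  expand Q ::= true F J
  3  $ J F true    true int int $  match true
  4  $ J F         int int $       expand F ::= epsilon
  5  $ J           int int $       expand J ::= F Q
  6  $ Q F         int int $       expand F ::= epsilon
  7  $ Q           int int $       expand Q ::= int true F
  8  $ F true int  int int $       match int
  9  $ F true      int $           error: top is terminal true but lookahead is int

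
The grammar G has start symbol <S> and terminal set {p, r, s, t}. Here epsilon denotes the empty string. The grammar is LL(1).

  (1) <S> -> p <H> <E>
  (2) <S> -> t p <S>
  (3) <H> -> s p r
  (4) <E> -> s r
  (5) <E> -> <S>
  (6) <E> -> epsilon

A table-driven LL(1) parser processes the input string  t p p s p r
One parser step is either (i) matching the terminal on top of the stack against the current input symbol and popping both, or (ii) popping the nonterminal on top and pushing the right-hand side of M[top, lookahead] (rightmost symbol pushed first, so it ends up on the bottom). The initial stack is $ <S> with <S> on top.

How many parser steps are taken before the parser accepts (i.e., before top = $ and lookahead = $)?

10

step 1: stack=$ <S>  input=t p p s p r $  — expand <S> -> t p <S>
step 2: stack=$ <S> p t  input=t p p s p r $  — match t
step 3: stack=$ <S> p  input=p p s p r $  — match p
step 4: stack=$ <S>  input=p s p r $  — expand <S> -> p <H> <E>
step 5: stack=$ <E> <H> p  input=p s p r $  — match p
step 6: stack=$ <E> <H>  input=s p r $  — expand <H> -> s p r
step 7: stack=$ <E> r p s  input=s p r $  — match s
step 8: stack=$ <E> r p  input=p r $  — match p
step 9: stack=$ <E> r  input=r $  — match r
step 10: stack=$ <E>  input=$  — expand <E> -> epsilon
Accept reached after 10 steps.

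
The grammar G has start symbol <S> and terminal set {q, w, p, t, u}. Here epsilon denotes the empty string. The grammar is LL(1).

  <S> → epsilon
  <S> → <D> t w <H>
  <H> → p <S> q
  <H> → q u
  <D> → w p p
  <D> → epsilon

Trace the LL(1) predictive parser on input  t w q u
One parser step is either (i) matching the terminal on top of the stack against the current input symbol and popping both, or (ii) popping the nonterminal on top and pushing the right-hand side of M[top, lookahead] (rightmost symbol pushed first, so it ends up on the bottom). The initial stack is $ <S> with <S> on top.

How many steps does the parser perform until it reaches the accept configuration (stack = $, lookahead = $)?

7

step 1: stack=$ <S>  input=t w q u $  — expand <S> → <D> t w <H>
step 2: stack=$ <H> w t <D>  input=t w q u $  — expand <D> → epsilon
step 3: stack=$ <H> w t  input=t w q u $  — match t
step 4: stack=$ <H> w  input=w q u $  — match w
step 5: stack=$ <H>  input=q u $  — expand <H> → q u
step 6: stack=$ u q  input=q u $  — match q
step 7: stack=$ u  input=u $  — match u
Accept reached after 7 steps.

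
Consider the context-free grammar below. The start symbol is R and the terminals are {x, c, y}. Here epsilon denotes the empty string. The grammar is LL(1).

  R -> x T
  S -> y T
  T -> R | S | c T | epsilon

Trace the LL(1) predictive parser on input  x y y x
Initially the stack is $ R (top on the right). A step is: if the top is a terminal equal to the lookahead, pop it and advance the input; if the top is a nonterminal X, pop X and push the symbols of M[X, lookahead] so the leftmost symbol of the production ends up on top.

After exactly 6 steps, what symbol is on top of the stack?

S

step 1: stack=$ R  input=x y y x $  — expand R -> x T
step 2: stack=$ T x  input=x y y x $  — match x
step 3: stack=$ T  input=y y x $  — expand T -> S
step 4: stack=$ S  input=y y x $  — expand S -> y T
step 5: stack=$ T y  input=y y x $  — match y
step 6: stack=$ T  input=y x $  — expand T -> S
Stack after step 6: $ S (top = S).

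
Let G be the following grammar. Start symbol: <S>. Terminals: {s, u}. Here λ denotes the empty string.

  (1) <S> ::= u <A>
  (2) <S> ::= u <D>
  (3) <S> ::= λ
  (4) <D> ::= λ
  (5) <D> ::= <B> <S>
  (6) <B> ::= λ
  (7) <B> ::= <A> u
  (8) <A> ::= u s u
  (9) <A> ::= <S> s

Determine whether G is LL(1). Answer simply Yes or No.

No

FIRST(<S>) = {λ, u}
FIRST(<D>) = {λ, s, u}
FIRST(<B>) = {λ, s, u}
FIRST(<A>) = {s, u}
FOLLOW(<S>) = {$, s}
FOLLOW(<D>) = {$, s}
FOLLOW(<B>) = {$, s, u}
FOLLOW(<A>) = {$, s, u}
Cell M[<A>, u] receives both <A> ::= u s u and <A> ::= <S> s — the grammar is not LL(1).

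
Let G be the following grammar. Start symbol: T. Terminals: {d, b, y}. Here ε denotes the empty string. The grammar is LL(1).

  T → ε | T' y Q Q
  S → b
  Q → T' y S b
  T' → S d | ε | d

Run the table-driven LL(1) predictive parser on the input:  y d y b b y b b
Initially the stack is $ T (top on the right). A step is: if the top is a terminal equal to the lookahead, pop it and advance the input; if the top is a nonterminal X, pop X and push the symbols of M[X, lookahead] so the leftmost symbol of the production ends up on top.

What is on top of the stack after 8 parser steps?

     Stack         Input              Action
  1  $ T           y d y b b y b b $  expand T → T' y Q Q
  2  $ Q Q y T'    y d y b b y b b $  expand T' → ε
  3  $ Q Q y       y d y b b y b b $  match y
  4  $ Q Q         d y b b y b b $    expand Q → T' y S b
  5  $ Q b S y T'  d y b b y b b $    expand T' → d
  6  $ Q b S y d   d y b b y b b $    match d
  7  $ Q b S y     y b b y b b $      match y
  8  $ Q b S       b b y b b $        expand S → b
Stack after step 8: $ Q b b (top = b).

b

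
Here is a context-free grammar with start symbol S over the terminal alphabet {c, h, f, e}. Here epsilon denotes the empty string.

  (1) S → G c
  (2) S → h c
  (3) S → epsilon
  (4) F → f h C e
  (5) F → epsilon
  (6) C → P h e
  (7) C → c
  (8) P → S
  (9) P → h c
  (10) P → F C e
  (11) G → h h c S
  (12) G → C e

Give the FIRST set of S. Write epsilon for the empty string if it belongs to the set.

FIRST(F) = {epsilon, f}
FIRST(S) = {epsilon, c, f, h}  (via G c)
FIRST(C) = {c, f, h}  (via P h e)
FIRST(P) = {epsilon, c, f, h}  (via S, F C e)
FIRST(G) = {c, f, h}  (via C e)

{epsilon, c, f, h}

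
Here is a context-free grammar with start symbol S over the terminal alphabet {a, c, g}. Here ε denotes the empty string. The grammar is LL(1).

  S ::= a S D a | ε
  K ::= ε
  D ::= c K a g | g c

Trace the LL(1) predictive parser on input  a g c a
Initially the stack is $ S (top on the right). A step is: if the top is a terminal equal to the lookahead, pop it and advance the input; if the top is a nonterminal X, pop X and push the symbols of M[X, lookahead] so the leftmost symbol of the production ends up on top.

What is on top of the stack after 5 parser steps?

c

step 1: stack=$ S  input=a g c a $  — expand S ::= a S D a
step 2: stack=$ a D S a  input=a g c a $  — match a
step 3: stack=$ a D S  input=g c a $  — expand S ::= ε
step 4: stack=$ a D  input=g c a $  — expand D ::= g c
step 5: stack=$ a c g  input=g c a $  — match g
Stack after step 5: $ a c (top = c).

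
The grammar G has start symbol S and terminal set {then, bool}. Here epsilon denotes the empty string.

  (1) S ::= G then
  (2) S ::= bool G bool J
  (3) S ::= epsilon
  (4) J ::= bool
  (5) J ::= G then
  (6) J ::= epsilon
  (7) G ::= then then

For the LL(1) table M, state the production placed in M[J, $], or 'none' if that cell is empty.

FIRST(G): from G::=then then we get {then}. So FIRST(G) = {then}.
FIRST(S): from S::=G then we get {then}; from S::=bool G bool J we get {bool}; from S::=epsilon we get {epsilon}. So FIRST(S) = {epsilon, bool, then}.
FIRST(J): from J::=bool we get {bool}; from J::=G then we get {then}; from J::=epsilon we get {epsilon}. So FIRST(J) = {epsilon, bool, then}.
FOLLOW(S) includes $ since S is the start symbol.
FOLLOW(S): S appears on no right-hand side. Thus FOLLOW(S) = {$}.
FOLLOW(J): in S::=bool G bool J, the suffix after J is empty, so FOLLOW(J) ⊇ FOLLOW(S) = {$}. Thus FOLLOW(J) = {$}.
For J ::= bool: FIRST(bool) = {bool}, so it goes in M[J, t] for t ∈ {bool}.
For J ::= G then: FIRST(G then) = {then}, so it goes in M[J, t] for t ∈ {then}.
For J ::= epsilon: FIRST(epsilon) = {epsilon}, so it goes in M[J, t] for t ∈ {}; since epsilon ∈ FIRST, also for every t ∈ FOLLOW(J) = {$}.

J ::= epsilon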